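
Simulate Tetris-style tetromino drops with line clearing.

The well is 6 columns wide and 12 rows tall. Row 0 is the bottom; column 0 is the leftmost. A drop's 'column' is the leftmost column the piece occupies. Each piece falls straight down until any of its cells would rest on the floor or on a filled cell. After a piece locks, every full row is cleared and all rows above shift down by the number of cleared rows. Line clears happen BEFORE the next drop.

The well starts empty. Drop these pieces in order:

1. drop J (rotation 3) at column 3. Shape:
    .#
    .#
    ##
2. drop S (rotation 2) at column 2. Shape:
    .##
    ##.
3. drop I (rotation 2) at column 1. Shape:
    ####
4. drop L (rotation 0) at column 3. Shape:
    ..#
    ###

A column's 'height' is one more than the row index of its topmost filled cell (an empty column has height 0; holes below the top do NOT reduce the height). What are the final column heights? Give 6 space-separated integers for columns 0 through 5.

Answer: 0 5 5 6 6 7

Derivation:
Drop 1: J rot3 at col 3 lands with bottom-row=0; cleared 0 line(s) (total 0); column heights now [0 0 0 1 3 0], max=3
Drop 2: S rot2 at col 2 lands with bottom-row=2; cleared 0 line(s) (total 0); column heights now [0 0 3 4 4 0], max=4
Drop 3: I rot2 at col 1 lands with bottom-row=4; cleared 0 line(s) (total 0); column heights now [0 5 5 5 5 0], max=5
Drop 4: L rot0 at col 3 lands with bottom-row=5; cleared 0 line(s) (total 0); column heights now [0 5 5 6 6 7], max=7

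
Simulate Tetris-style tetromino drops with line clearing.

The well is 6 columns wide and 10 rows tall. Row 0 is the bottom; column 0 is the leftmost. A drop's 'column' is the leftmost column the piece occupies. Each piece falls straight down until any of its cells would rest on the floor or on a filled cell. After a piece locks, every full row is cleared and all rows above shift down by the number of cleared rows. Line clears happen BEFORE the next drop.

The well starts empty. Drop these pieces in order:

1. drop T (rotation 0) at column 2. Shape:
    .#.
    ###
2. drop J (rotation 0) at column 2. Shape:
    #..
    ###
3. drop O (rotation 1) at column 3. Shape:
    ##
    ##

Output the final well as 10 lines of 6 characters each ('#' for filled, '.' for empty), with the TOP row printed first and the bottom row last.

Answer: ......
......
......
......
......
...##.
..###.
..###.
...#..
..###.

Derivation:
Drop 1: T rot0 at col 2 lands with bottom-row=0; cleared 0 line(s) (total 0); column heights now [0 0 1 2 1 0], max=2
Drop 2: J rot0 at col 2 lands with bottom-row=2; cleared 0 line(s) (total 0); column heights now [0 0 4 3 3 0], max=4
Drop 3: O rot1 at col 3 lands with bottom-row=3; cleared 0 line(s) (total 0); column heights now [0 0 4 5 5 0], max=5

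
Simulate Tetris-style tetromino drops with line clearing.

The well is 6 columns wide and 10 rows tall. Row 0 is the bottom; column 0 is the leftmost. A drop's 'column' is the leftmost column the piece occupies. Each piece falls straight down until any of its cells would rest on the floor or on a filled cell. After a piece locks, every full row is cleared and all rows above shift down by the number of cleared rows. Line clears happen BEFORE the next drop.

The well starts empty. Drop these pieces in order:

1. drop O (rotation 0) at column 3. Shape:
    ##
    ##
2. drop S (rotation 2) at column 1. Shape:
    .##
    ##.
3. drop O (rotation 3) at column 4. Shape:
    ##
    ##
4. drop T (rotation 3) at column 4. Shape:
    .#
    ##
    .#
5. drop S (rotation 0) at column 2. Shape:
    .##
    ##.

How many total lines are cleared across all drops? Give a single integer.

Drop 1: O rot0 at col 3 lands with bottom-row=0; cleared 0 line(s) (total 0); column heights now [0 0 0 2 2 0], max=2
Drop 2: S rot2 at col 1 lands with bottom-row=1; cleared 0 line(s) (total 0); column heights now [0 2 3 3 2 0], max=3
Drop 3: O rot3 at col 4 lands with bottom-row=2; cleared 0 line(s) (total 0); column heights now [0 2 3 3 4 4], max=4
Drop 4: T rot3 at col 4 lands with bottom-row=4; cleared 0 line(s) (total 0); column heights now [0 2 3 3 6 7], max=7
Drop 5: S rot0 at col 2 lands with bottom-row=5; cleared 0 line(s) (total 0); column heights now [0 2 6 7 7 7], max=7

Answer: 0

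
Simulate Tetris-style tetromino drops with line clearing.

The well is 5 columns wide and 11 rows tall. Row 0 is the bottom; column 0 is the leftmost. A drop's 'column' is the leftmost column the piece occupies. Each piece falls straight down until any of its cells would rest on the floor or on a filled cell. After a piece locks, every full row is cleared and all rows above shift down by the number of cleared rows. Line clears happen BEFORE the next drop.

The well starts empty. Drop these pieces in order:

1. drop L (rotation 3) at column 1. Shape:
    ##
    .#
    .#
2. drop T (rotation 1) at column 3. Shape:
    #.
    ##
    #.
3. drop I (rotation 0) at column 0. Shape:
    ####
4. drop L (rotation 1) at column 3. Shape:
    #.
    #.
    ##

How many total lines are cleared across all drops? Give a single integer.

Drop 1: L rot3 at col 1 lands with bottom-row=0; cleared 0 line(s) (total 0); column heights now [0 3 3 0 0], max=3
Drop 2: T rot1 at col 3 lands with bottom-row=0; cleared 0 line(s) (total 0); column heights now [0 3 3 3 2], max=3
Drop 3: I rot0 at col 0 lands with bottom-row=3; cleared 0 line(s) (total 0); column heights now [4 4 4 4 2], max=4
Drop 4: L rot1 at col 3 lands with bottom-row=4; cleared 0 line(s) (total 0); column heights now [4 4 4 7 5], max=7

Answer: 0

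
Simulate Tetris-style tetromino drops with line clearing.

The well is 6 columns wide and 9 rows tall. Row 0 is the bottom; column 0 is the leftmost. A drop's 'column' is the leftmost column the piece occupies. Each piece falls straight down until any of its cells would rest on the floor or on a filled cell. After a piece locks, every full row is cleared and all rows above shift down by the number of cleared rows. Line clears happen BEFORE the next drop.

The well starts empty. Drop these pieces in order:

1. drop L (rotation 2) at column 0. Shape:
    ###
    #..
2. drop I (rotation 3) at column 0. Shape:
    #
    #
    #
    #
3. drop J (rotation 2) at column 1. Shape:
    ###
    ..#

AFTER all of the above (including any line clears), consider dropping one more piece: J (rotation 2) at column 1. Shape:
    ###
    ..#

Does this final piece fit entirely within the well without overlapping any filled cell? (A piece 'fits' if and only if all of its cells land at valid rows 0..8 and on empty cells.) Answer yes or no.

Drop 1: L rot2 at col 0 lands with bottom-row=0; cleared 0 line(s) (total 0); column heights now [2 2 2 0 0 0], max=2
Drop 2: I rot3 at col 0 lands with bottom-row=2; cleared 0 line(s) (total 0); column heights now [6 2 2 0 0 0], max=6
Drop 3: J rot2 at col 1 lands with bottom-row=1; cleared 0 line(s) (total 0); column heights now [6 3 3 3 0 0], max=6
Test piece J rot2 at col 1 (width 3): heights before test = [6 3 3 3 0 0]; fits = True

Answer: yes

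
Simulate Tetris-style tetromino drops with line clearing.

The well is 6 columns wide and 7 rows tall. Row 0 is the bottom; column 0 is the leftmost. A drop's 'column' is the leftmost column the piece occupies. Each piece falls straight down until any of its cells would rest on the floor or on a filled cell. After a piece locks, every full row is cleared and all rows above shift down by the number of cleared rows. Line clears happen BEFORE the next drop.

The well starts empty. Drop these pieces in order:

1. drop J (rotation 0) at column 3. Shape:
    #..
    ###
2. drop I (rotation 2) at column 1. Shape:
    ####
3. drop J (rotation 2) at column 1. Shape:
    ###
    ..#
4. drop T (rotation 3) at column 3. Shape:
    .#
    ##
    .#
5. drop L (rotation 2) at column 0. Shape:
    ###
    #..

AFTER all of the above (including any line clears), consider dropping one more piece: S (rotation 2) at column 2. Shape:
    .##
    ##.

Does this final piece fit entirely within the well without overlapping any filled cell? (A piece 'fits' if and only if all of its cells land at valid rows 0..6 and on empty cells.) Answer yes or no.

Drop 1: J rot0 at col 3 lands with bottom-row=0; cleared 0 line(s) (total 0); column heights now [0 0 0 2 1 1], max=2
Drop 2: I rot2 at col 1 lands with bottom-row=2; cleared 0 line(s) (total 0); column heights now [0 3 3 3 3 1], max=3
Drop 3: J rot2 at col 1 lands with bottom-row=3; cleared 0 line(s) (total 0); column heights now [0 5 5 5 3 1], max=5
Drop 4: T rot3 at col 3 lands with bottom-row=4; cleared 0 line(s) (total 0); column heights now [0 5 5 6 7 1], max=7
Drop 5: L rot2 at col 0 lands with bottom-row=4; cleared 0 line(s) (total 0); column heights now [6 6 6 6 7 1], max=7
Test piece S rot2 at col 2 (width 3): heights before test = [6 6 6 6 7 1]; fits = False

Answer: no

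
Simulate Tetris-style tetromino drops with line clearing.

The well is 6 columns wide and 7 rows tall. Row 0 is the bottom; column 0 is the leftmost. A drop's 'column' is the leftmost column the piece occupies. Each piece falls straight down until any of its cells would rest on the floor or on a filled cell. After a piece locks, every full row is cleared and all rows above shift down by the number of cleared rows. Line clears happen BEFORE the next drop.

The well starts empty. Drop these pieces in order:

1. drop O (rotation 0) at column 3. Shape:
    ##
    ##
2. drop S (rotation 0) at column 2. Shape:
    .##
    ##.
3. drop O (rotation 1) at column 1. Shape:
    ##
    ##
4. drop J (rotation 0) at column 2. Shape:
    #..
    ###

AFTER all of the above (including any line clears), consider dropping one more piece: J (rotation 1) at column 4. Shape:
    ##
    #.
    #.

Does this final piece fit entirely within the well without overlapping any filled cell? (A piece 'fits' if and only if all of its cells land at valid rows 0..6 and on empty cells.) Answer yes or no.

Answer: no

Derivation:
Drop 1: O rot0 at col 3 lands with bottom-row=0; cleared 0 line(s) (total 0); column heights now [0 0 0 2 2 0], max=2
Drop 2: S rot0 at col 2 lands with bottom-row=2; cleared 0 line(s) (total 0); column heights now [0 0 3 4 4 0], max=4
Drop 3: O rot1 at col 1 lands with bottom-row=3; cleared 0 line(s) (total 0); column heights now [0 5 5 4 4 0], max=5
Drop 4: J rot0 at col 2 lands with bottom-row=5; cleared 0 line(s) (total 0); column heights now [0 5 7 6 6 0], max=7
Test piece J rot1 at col 4 (width 2): heights before test = [0 5 7 6 6 0]; fits = False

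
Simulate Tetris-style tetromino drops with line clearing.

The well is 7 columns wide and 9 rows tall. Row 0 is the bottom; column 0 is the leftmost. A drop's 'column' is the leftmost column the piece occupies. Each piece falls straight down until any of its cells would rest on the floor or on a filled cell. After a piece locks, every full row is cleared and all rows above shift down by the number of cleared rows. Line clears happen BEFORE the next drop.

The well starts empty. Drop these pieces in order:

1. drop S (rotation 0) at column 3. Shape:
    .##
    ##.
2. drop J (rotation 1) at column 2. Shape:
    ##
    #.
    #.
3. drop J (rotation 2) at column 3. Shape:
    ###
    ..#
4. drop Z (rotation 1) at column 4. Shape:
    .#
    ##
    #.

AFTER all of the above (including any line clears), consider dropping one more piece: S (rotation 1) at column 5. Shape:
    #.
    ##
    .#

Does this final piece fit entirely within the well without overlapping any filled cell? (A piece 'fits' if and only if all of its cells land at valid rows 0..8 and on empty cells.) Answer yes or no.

Answer: yes

Derivation:
Drop 1: S rot0 at col 3 lands with bottom-row=0; cleared 0 line(s) (total 0); column heights now [0 0 0 1 2 2 0], max=2
Drop 2: J rot1 at col 2 lands with bottom-row=0; cleared 0 line(s) (total 0); column heights now [0 0 3 3 2 2 0], max=3
Drop 3: J rot2 at col 3 lands with bottom-row=2; cleared 0 line(s) (total 0); column heights now [0 0 3 4 4 4 0], max=4
Drop 4: Z rot1 at col 4 lands with bottom-row=4; cleared 0 line(s) (total 0); column heights now [0 0 3 4 6 7 0], max=7
Test piece S rot1 at col 5 (width 2): heights before test = [0 0 3 4 6 7 0]; fits = True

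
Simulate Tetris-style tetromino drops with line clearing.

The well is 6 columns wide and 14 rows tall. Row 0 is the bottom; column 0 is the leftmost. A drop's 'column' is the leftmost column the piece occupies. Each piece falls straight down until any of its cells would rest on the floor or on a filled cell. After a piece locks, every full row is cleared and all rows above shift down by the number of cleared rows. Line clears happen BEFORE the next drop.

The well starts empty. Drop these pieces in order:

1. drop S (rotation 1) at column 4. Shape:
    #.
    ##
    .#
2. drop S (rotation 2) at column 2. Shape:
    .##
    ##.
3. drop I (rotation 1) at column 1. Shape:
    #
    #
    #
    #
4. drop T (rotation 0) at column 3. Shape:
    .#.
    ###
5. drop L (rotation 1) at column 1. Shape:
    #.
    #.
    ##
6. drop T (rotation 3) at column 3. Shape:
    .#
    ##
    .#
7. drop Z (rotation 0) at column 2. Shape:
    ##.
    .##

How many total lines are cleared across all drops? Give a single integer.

Drop 1: S rot1 at col 4 lands with bottom-row=0; cleared 0 line(s) (total 0); column heights now [0 0 0 0 3 2], max=3
Drop 2: S rot2 at col 2 lands with bottom-row=2; cleared 0 line(s) (total 0); column heights now [0 0 3 4 4 2], max=4
Drop 3: I rot1 at col 1 lands with bottom-row=0; cleared 0 line(s) (total 0); column heights now [0 4 3 4 4 2], max=4
Drop 4: T rot0 at col 3 lands with bottom-row=4; cleared 0 line(s) (total 0); column heights now [0 4 3 5 6 5], max=6
Drop 5: L rot1 at col 1 lands with bottom-row=4; cleared 0 line(s) (total 0); column heights now [0 7 5 5 6 5], max=7
Drop 6: T rot3 at col 3 lands with bottom-row=6; cleared 0 line(s) (total 0); column heights now [0 7 5 8 9 5], max=9
Drop 7: Z rot0 at col 2 lands with bottom-row=9; cleared 0 line(s) (total 0); column heights now [0 7 11 11 10 5], max=11

Answer: 0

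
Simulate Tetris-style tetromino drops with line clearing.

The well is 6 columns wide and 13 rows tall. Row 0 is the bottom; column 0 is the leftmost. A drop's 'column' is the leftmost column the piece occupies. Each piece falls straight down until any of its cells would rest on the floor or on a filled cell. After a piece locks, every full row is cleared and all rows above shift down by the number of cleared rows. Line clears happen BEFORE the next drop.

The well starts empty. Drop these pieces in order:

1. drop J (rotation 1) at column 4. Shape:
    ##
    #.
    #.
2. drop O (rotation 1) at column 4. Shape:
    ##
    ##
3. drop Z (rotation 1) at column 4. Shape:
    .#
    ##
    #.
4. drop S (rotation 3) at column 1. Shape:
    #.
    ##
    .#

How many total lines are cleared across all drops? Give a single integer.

Drop 1: J rot1 at col 4 lands with bottom-row=0; cleared 0 line(s) (total 0); column heights now [0 0 0 0 3 3], max=3
Drop 2: O rot1 at col 4 lands with bottom-row=3; cleared 0 line(s) (total 0); column heights now [0 0 0 0 5 5], max=5
Drop 3: Z rot1 at col 4 lands with bottom-row=5; cleared 0 line(s) (total 0); column heights now [0 0 0 0 7 8], max=8
Drop 4: S rot3 at col 1 lands with bottom-row=0; cleared 0 line(s) (total 0); column heights now [0 3 2 0 7 8], max=8

Answer: 0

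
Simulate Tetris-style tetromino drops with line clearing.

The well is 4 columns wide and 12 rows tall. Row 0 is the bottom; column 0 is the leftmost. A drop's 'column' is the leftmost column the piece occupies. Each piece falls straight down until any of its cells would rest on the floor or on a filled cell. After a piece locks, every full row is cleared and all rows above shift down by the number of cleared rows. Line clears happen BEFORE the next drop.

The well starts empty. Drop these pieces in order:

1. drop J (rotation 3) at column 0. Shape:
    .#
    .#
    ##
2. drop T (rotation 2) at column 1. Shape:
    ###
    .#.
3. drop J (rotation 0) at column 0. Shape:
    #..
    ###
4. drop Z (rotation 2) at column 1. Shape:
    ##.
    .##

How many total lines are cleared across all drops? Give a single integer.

Drop 1: J rot3 at col 0 lands with bottom-row=0; cleared 0 line(s) (total 0); column heights now [1 3 0 0], max=3
Drop 2: T rot2 at col 1 lands with bottom-row=2; cleared 0 line(s) (total 0); column heights now [1 4 4 4], max=4
Drop 3: J rot0 at col 0 lands with bottom-row=4; cleared 0 line(s) (total 0); column heights now [6 5 5 4], max=6
Drop 4: Z rot2 at col 1 lands with bottom-row=5; cleared 0 line(s) (total 0); column heights now [6 7 7 6], max=7

Answer: 0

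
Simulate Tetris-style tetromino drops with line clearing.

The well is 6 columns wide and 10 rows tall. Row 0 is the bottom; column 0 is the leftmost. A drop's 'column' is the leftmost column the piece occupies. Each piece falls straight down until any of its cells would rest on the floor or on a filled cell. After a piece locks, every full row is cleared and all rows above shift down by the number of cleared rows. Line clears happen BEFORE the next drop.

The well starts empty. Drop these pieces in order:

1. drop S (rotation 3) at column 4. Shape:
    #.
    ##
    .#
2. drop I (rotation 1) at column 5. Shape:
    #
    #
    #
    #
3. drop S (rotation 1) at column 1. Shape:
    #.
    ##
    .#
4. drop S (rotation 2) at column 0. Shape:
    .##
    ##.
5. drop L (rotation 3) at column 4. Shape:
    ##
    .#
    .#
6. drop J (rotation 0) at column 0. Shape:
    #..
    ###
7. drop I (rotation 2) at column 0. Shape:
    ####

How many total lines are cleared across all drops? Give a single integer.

Answer: 0

Derivation:
Drop 1: S rot3 at col 4 lands with bottom-row=0; cleared 0 line(s) (total 0); column heights now [0 0 0 0 3 2], max=3
Drop 2: I rot1 at col 5 lands with bottom-row=2; cleared 0 line(s) (total 0); column heights now [0 0 0 0 3 6], max=6
Drop 3: S rot1 at col 1 lands with bottom-row=0; cleared 0 line(s) (total 0); column heights now [0 3 2 0 3 6], max=6
Drop 4: S rot2 at col 0 lands with bottom-row=3; cleared 0 line(s) (total 0); column heights now [4 5 5 0 3 6], max=6
Drop 5: L rot3 at col 4 lands with bottom-row=6; cleared 0 line(s) (total 0); column heights now [4 5 5 0 9 9], max=9
Drop 6: J rot0 at col 0 lands with bottom-row=5; cleared 0 line(s) (total 0); column heights now [7 6 6 0 9 9], max=9
Drop 7: I rot2 at col 0 lands with bottom-row=7; cleared 0 line(s) (total 0); column heights now [8 8 8 8 9 9], max=9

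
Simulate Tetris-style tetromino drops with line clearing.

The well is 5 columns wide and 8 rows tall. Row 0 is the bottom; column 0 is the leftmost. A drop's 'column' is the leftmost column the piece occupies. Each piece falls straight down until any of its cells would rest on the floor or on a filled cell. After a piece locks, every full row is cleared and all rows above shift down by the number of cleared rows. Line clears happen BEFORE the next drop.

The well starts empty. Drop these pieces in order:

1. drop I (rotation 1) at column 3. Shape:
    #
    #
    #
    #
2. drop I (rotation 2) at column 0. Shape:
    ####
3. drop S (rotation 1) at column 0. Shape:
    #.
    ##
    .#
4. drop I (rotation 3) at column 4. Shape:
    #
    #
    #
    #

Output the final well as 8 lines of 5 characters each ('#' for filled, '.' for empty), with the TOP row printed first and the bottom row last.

Drop 1: I rot1 at col 3 lands with bottom-row=0; cleared 0 line(s) (total 0); column heights now [0 0 0 4 0], max=4
Drop 2: I rot2 at col 0 lands with bottom-row=4; cleared 0 line(s) (total 0); column heights now [5 5 5 5 0], max=5
Drop 3: S rot1 at col 0 lands with bottom-row=5; cleared 0 line(s) (total 0); column heights now [8 7 5 5 0], max=8
Drop 4: I rot3 at col 4 lands with bottom-row=0; cleared 0 line(s) (total 0); column heights now [8 7 5 5 4], max=8

Answer: #....
##...
.#...
####.
...##
...##
...##
...##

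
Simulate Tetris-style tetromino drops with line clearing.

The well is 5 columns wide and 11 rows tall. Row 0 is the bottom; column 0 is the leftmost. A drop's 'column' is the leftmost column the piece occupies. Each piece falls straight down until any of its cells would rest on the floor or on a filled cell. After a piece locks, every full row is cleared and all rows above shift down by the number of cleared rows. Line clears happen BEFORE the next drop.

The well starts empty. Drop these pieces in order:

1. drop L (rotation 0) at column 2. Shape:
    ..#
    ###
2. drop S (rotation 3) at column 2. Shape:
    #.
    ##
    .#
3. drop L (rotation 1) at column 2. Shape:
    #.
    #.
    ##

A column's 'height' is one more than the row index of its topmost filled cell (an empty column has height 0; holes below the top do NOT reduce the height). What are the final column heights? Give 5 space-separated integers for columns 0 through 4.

Answer: 0 0 7 5 2

Derivation:
Drop 1: L rot0 at col 2 lands with bottom-row=0; cleared 0 line(s) (total 0); column heights now [0 0 1 1 2], max=2
Drop 2: S rot3 at col 2 lands with bottom-row=1; cleared 0 line(s) (total 0); column heights now [0 0 4 3 2], max=4
Drop 3: L rot1 at col 2 lands with bottom-row=4; cleared 0 line(s) (total 0); column heights now [0 0 7 5 2], max=7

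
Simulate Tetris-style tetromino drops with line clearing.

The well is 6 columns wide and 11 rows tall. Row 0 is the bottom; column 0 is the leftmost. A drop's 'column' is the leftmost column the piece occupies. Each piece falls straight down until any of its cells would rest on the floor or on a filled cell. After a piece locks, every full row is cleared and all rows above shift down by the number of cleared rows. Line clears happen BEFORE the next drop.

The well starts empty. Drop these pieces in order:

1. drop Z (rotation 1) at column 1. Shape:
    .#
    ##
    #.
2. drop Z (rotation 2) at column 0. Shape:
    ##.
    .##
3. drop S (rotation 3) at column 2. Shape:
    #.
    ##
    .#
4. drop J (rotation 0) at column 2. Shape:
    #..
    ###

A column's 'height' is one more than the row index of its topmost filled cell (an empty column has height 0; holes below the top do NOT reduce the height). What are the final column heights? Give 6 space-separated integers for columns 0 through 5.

Drop 1: Z rot1 at col 1 lands with bottom-row=0; cleared 0 line(s) (total 0); column heights now [0 2 3 0 0 0], max=3
Drop 2: Z rot2 at col 0 lands with bottom-row=3; cleared 0 line(s) (total 0); column heights now [5 5 4 0 0 0], max=5
Drop 3: S rot3 at col 2 lands with bottom-row=3; cleared 0 line(s) (total 0); column heights now [5 5 6 5 0 0], max=6
Drop 4: J rot0 at col 2 lands with bottom-row=6; cleared 0 line(s) (total 0); column heights now [5 5 8 7 7 0], max=8

Answer: 5 5 8 7 7 0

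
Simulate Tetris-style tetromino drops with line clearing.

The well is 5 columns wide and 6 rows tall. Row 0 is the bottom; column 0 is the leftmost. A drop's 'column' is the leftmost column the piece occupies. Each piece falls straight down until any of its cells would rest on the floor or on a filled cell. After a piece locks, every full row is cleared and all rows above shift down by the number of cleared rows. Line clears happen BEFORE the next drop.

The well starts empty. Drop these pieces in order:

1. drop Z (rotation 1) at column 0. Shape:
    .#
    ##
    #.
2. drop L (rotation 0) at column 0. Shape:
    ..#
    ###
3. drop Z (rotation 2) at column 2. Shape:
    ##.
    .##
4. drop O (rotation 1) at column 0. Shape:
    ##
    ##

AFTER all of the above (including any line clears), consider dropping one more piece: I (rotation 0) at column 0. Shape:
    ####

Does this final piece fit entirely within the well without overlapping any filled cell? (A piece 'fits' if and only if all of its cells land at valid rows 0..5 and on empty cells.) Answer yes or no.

Drop 1: Z rot1 at col 0 lands with bottom-row=0; cleared 0 line(s) (total 0); column heights now [2 3 0 0 0], max=3
Drop 2: L rot0 at col 0 lands with bottom-row=3; cleared 0 line(s) (total 0); column heights now [4 4 5 0 0], max=5
Drop 3: Z rot2 at col 2 lands with bottom-row=4; cleared 0 line(s) (total 0); column heights now [4 4 6 6 5], max=6
Drop 4: O rot1 at col 0 lands with bottom-row=4; cleared 1 line(s) (total 1); column heights now [5 5 5 5 0], max=5
Test piece I rot0 at col 0 (width 4): heights before test = [5 5 5 5 0]; fits = True

Answer: yes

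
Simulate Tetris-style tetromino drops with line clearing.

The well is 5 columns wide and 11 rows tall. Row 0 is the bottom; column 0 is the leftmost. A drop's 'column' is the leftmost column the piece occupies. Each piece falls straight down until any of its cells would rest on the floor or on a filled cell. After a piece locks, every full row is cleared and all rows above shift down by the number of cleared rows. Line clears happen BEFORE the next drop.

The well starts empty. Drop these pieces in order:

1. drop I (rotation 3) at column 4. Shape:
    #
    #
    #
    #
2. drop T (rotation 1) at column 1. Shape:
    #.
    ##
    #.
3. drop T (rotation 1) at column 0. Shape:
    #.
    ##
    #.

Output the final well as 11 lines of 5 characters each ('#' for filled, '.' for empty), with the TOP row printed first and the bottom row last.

Answer: .....
.....
.....
.....
.....
.....
#....
##..#
##..#
.##.#
.#..#

Derivation:
Drop 1: I rot3 at col 4 lands with bottom-row=0; cleared 0 line(s) (total 0); column heights now [0 0 0 0 4], max=4
Drop 2: T rot1 at col 1 lands with bottom-row=0; cleared 0 line(s) (total 0); column heights now [0 3 2 0 4], max=4
Drop 3: T rot1 at col 0 lands with bottom-row=2; cleared 0 line(s) (total 0); column heights now [5 4 2 0 4], max=5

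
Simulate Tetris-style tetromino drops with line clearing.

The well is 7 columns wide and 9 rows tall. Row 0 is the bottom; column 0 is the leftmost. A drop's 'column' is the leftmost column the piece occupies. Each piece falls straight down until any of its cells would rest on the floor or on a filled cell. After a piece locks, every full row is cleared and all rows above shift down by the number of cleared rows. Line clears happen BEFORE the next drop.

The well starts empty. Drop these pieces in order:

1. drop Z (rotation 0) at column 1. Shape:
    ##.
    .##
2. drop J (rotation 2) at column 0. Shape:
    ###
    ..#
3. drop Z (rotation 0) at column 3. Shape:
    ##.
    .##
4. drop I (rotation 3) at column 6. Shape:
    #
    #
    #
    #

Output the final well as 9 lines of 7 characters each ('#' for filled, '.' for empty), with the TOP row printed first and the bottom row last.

Answer: .......
.......
.......
.......
.......
###...#
..#...#
.####.#
..#####

Derivation:
Drop 1: Z rot0 at col 1 lands with bottom-row=0; cleared 0 line(s) (total 0); column heights now [0 2 2 1 0 0 0], max=2
Drop 2: J rot2 at col 0 lands with bottom-row=2; cleared 0 line(s) (total 0); column heights now [4 4 4 1 0 0 0], max=4
Drop 3: Z rot0 at col 3 lands with bottom-row=0; cleared 0 line(s) (total 0); column heights now [4 4 4 2 2 1 0], max=4
Drop 4: I rot3 at col 6 lands with bottom-row=0; cleared 0 line(s) (total 0); column heights now [4 4 4 2 2 1 4], max=4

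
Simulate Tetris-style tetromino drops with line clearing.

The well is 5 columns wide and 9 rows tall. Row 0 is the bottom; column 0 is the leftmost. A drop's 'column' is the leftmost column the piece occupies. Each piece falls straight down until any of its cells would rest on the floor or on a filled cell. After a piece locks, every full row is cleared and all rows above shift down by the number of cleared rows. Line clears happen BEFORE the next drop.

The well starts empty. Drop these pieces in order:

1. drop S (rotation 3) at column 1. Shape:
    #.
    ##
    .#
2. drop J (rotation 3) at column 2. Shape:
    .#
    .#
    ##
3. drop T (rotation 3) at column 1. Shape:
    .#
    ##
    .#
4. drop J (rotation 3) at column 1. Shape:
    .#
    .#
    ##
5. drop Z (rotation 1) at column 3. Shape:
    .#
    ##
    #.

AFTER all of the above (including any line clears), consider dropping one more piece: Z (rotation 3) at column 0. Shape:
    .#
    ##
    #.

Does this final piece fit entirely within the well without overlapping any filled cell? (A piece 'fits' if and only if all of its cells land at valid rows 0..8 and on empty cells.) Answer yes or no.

Drop 1: S rot3 at col 1 lands with bottom-row=0; cleared 0 line(s) (total 0); column heights now [0 3 2 0 0], max=3
Drop 2: J rot3 at col 2 lands with bottom-row=2; cleared 0 line(s) (total 0); column heights now [0 3 3 5 0], max=5
Drop 3: T rot3 at col 1 lands with bottom-row=3; cleared 0 line(s) (total 0); column heights now [0 5 6 5 0], max=6
Drop 4: J rot3 at col 1 lands with bottom-row=6; cleared 0 line(s) (total 0); column heights now [0 7 9 5 0], max=9
Drop 5: Z rot1 at col 3 lands with bottom-row=5; cleared 0 line(s) (total 0); column heights now [0 7 9 7 8], max=9
Test piece Z rot3 at col 0 (width 2): heights before test = [0 7 9 7 8]; fits = True

Answer: yes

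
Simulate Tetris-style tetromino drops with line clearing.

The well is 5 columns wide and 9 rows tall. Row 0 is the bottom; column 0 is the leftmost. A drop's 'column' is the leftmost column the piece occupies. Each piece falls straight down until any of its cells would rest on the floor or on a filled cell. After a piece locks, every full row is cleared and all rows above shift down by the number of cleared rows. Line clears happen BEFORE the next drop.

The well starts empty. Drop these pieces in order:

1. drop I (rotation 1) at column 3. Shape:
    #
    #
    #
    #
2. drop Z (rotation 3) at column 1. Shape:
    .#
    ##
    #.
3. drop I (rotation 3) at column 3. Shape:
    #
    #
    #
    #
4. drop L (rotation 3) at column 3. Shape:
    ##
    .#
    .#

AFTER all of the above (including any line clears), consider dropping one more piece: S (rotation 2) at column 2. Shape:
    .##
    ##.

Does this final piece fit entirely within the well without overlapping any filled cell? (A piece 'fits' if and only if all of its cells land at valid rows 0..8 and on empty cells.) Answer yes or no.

Drop 1: I rot1 at col 3 lands with bottom-row=0; cleared 0 line(s) (total 0); column heights now [0 0 0 4 0], max=4
Drop 2: Z rot3 at col 1 lands with bottom-row=0; cleared 0 line(s) (total 0); column heights now [0 2 3 4 0], max=4
Drop 3: I rot3 at col 3 lands with bottom-row=4; cleared 0 line(s) (total 0); column heights now [0 2 3 8 0], max=8
Drop 4: L rot3 at col 3 lands with bottom-row=6; cleared 0 line(s) (total 0); column heights now [0 2 3 9 9], max=9
Test piece S rot2 at col 2 (width 3): heights before test = [0 2 3 9 9]; fits = False

Answer: no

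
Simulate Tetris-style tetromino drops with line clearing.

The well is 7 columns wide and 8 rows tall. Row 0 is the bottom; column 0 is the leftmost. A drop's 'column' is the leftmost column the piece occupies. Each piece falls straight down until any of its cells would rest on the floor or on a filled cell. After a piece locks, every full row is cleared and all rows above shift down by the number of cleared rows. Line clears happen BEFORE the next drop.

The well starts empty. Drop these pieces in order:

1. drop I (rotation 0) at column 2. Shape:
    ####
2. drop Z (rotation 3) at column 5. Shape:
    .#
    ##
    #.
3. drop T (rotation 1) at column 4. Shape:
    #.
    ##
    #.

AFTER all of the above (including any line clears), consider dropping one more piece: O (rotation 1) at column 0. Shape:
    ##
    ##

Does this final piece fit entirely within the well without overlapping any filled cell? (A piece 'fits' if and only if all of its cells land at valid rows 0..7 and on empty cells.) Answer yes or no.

Drop 1: I rot0 at col 2 lands with bottom-row=0; cleared 0 line(s) (total 0); column heights now [0 0 1 1 1 1 0], max=1
Drop 2: Z rot3 at col 5 lands with bottom-row=1; cleared 0 line(s) (total 0); column heights now [0 0 1 1 1 3 4], max=4
Drop 3: T rot1 at col 4 lands with bottom-row=2; cleared 0 line(s) (total 0); column heights now [0 0 1 1 5 4 4], max=5
Test piece O rot1 at col 0 (width 2): heights before test = [0 0 1 1 5 4 4]; fits = True

Answer: yes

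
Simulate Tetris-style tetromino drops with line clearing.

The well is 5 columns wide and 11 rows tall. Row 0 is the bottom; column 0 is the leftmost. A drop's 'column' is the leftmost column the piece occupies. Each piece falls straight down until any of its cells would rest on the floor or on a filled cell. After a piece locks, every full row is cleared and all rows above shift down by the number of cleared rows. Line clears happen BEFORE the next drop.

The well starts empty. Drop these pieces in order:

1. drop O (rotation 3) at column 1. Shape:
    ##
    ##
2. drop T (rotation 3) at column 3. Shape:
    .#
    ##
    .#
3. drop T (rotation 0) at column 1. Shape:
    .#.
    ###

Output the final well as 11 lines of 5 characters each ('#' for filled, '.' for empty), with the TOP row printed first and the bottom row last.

Drop 1: O rot3 at col 1 lands with bottom-row=0; cleared 0 line(s) (total 0); column heights now [0 2 2 0 0], max=2
Drop 2: T rot3 at col 3 lands with bottom-row=0; cleared 0 line(s) (total 0); column heights now [0 2 2 2 3], max=3
Drop 3: T rot0 at col 1 lands with bottom-row=2; cleared 0 line(s) (total 0); column heights now [0 3 4 3 3], max=4

Answer: .....
.....
.....
.....
.....
.....
.....
..#..
.####
.####
.##.#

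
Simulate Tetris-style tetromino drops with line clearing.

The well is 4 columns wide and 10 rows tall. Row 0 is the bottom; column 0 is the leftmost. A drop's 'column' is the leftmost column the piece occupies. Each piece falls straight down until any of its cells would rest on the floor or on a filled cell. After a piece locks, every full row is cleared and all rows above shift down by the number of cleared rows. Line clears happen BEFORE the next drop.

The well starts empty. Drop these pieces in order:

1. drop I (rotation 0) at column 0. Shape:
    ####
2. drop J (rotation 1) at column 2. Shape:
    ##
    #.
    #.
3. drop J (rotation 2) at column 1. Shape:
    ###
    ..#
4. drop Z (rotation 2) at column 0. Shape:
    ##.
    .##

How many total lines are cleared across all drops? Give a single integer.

Drop 1: I rot0 at col 0 lands with bottom-row=0; cleared 1 line(s) (total 1); column heights now [0 0 0 0], max=0
Drop 2: J rot1 at col 2 lands with bottom-row=0; cleared 0 line(s) (total 1); column heights now [0 0 3 3], max=3
Drop 3: J rot2 at col 1 lands with bottom-row=3; cleared 0 line(s) (total 1); column heights now [0 5 5 5], max=5
Drop 4: Z rot2 at col 0 lands with bottom-row=5; cleared 0 line(s) (total 1); column heights now [7 7 6 5], max=7

Answer: 1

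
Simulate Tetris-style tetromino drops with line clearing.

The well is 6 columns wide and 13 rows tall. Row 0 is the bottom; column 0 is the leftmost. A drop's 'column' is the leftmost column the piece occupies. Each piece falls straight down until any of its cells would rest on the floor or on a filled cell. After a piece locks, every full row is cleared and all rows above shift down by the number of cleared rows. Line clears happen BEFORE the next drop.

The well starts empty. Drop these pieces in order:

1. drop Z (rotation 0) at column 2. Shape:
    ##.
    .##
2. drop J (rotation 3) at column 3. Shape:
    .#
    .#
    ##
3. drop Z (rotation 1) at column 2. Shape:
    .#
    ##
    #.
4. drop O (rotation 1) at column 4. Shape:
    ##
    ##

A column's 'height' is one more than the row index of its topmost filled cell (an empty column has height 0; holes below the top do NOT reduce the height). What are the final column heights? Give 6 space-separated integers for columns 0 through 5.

Drop 1: Z rot0 at col 2 lands with bottom-row=0; cleared 0 line(s) (total 0); column heights now [0 0 2 2 1 0], max=2
Drop 2: J rot3 at col 3 lands with bottom-row=2; cleared 0 line(s) (total 0); column heights now [0 0 2 3 5 0], max=5
Drop 3: Z rot1 at col 2 lands with bottom-row=2; cleared 0 line(s) (total 0); column heights now [0 0 4 5 5 0], max=5
Drop 4: O rot1 at col 4 lands with bottom-row=5; cleared 0 line(s) (total 0); column heights now [0 0 4 5 7 7], max=7

Answer: 0 0 4 5 7 7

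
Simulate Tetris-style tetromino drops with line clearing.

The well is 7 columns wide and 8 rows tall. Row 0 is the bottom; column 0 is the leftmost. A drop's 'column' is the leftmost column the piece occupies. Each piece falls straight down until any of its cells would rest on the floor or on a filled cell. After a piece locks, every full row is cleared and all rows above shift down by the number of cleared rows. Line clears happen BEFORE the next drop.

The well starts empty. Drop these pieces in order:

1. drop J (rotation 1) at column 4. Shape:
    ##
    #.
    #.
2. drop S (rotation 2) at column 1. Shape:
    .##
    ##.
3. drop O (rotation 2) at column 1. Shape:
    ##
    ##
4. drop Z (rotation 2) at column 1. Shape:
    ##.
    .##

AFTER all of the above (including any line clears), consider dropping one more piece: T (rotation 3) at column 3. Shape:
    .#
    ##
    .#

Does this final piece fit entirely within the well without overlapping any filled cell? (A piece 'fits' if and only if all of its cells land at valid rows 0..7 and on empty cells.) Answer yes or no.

Drop 1: J rot1 at col 4 lands with bottom-row=0; cleared 0 line(s) (total 0); column heights now [0 0 0 0 3 3 0], max=3
Drop 2: S rot2 at col 1 lands with bottom-row=0; cleared 0 line(s) (total 0); column heights now [0 1 2 2 3 3 0], max=3
Drop 3: O rot2 at col 1 lands with bottom-row=2; cleared 0 line(s) (total 0); column heights now [0 4 4 2 3 3 0], max=4
Drop 4: Z rot2 at col 1 lands with bottom-row=4; cleared 0 line(s) (total 0); column heights now [0 6 6 5 3 3 0], max=6
Test piece T rot3 at col 3 (width 2): heights before test = [0 6 6 5 3 3 0]; fits = True

Answer: yes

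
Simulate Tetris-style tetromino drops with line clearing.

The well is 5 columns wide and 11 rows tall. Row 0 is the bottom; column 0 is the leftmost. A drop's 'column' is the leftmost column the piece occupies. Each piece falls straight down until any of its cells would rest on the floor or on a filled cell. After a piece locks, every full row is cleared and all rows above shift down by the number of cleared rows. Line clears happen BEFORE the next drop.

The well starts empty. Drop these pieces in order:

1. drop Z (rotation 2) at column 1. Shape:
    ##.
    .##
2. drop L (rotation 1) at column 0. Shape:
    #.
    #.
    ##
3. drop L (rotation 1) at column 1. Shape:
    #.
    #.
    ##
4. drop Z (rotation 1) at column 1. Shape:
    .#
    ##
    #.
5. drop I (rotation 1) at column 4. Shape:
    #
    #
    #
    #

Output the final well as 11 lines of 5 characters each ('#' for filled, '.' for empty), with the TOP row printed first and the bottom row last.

Drop 1: Z rot2 at col 1 lands with bottom-row=0; cleared 0 line(s) (total 0); column heights now [0 2 2 1 0], max=2
Drop 2: L rot1 at col 0 lands with bottom-row=2; cleared 0 line(s) (total 0); column heights now [5 3 2 1 0], max=5
Drop 3: L rot1 at col 1 lands with bottom-row=3; cleared 0 line(s) (total 0); column heights now [5 6 4 1 0], max=6
Drop 4: Z rot1 at col 1 lands with bottom-row=6; cleared 0 line(s) (total 0); column heights now [5 8 9 1 0], max=9
Drop 5: I rot1 at col 4 lands with bottom-row=0; cleared 0 line(s) (total 0); column heights now [5 8 9 1 4], max=9

Answer: .....
.....
..#..
.##..
.#...
.#...
##...
###.#
##..#
.##.#
..###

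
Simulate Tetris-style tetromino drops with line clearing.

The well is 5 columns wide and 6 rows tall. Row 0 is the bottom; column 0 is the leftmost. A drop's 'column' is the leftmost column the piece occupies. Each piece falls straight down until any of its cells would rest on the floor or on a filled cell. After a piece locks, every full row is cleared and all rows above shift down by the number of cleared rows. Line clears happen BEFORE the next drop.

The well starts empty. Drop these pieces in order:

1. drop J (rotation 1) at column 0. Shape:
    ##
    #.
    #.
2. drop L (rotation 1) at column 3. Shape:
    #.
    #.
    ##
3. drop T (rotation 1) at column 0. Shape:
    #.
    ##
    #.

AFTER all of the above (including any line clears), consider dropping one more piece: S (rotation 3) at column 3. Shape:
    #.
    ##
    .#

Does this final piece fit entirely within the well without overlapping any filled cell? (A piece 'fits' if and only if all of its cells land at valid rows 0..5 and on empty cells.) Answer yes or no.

Drop 1: J rot1 at col 0 lands with bottom-row=0; cleared 0 line(s) (total 0); column heights now [3 3 0 0 0], max=3
Drop 2: L rot1 at col 3 lands with bottom-row=0; cleared 0 line(s) (total 0); column heights now [3 3 0 3 1], max=3
Drop 3: T rot1 at col 0 lands with bottom-row=3; cleared 0 line(s) (total 0); column heights now [6 5 0 3 1], max=6
Test piece S rot3 at col 3 (width 2): heights before test = [6 5 0 3 1]; fits = True

Answer: yes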